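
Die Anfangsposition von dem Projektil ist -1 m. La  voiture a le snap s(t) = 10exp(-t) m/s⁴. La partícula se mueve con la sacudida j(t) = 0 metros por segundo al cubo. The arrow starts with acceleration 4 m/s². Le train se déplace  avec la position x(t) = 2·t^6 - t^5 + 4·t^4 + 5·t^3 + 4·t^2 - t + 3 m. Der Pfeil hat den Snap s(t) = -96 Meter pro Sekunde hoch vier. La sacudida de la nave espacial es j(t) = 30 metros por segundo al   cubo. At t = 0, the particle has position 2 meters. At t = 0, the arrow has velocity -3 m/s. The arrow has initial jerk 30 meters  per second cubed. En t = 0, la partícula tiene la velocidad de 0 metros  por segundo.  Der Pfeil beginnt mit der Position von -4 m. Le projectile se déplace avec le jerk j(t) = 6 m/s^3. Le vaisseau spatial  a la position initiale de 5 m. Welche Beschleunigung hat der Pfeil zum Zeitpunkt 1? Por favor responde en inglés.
To solve this, we need to take 2 antiderivatives of our snap equation s(t) = -96. The integral of snap, with j(0) = 30, gives jerk: j(t) = 30 - 96·t. The integral of jerk, with a(0) = 4, gives acceleration: a(t) = -48·t^2 + 30·t + 4. Using a(t) = -48·t^2 + 30·t + 4 and substituting t = 1, we find a = -14.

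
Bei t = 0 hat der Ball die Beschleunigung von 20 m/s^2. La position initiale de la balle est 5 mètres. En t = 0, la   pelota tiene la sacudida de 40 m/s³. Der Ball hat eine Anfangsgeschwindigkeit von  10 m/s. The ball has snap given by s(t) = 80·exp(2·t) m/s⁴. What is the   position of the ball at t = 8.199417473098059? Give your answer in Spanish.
Necesitamos integrar nuestra ecuación del snap s(t) = 80·exp(2·t) 4 veces. Integrando el snap y usando la condición inicial j(0) = 40, obtenemos j(t) = 40·exp(2·t). Integrando la sacudida y usando la condición inicial a(0) = 20, obtenemos a(t) = 20·exp(2·t). Integrando la aceleración y usando la condición inicial v(0) = 10, obtenemos v(t) = 10·exp(2·t). Tomando ∫v(t)dt y aplicando x(0) = 5, encontramos x(t) = 5·exp(2·t). Tenemos la posición x(t) = 5·exp(2·t). Sustituyendo t = 8.199417473098059: x(8.199417473098059) = 66205417.8789518.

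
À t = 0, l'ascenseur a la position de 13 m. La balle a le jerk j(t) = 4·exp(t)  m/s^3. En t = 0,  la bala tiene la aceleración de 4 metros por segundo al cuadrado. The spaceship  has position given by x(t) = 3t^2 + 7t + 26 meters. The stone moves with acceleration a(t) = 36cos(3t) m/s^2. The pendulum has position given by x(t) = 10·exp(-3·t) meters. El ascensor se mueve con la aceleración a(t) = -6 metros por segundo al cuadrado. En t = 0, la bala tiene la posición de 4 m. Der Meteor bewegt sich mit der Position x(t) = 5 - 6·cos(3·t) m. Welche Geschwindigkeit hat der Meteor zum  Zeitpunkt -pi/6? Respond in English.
We must differentiate our position equation x(t) = 5 - 6·cos(3·t) 1 time. Taking d/dt of x(t), we find v(t) = 18·sin(3·t). Using v(t) = 18·sin(3·t) and substituting t = -pi/6, we find v = -18.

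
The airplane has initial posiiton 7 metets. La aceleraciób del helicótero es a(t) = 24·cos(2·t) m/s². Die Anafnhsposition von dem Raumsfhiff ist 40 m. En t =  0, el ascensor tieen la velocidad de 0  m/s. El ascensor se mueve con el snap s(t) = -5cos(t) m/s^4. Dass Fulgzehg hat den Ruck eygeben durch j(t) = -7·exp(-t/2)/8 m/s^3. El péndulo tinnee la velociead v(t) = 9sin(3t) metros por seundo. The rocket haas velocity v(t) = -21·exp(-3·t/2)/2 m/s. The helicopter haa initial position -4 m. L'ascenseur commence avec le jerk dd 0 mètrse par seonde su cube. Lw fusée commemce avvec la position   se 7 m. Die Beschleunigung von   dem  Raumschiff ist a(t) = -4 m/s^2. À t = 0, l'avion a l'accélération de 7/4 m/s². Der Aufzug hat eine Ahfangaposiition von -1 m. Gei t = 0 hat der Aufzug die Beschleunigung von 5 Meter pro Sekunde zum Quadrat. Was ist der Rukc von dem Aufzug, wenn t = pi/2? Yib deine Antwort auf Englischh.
We must find the integral of our snap equation s(t) = -5·cos(t) 1 time. The antiderivative of snap is jerk. Using j(0) = 0, we get j(t) = -5·sin(t). Using j(t) = -5·sin(t) and substituting t = pi/2, we find j = -5.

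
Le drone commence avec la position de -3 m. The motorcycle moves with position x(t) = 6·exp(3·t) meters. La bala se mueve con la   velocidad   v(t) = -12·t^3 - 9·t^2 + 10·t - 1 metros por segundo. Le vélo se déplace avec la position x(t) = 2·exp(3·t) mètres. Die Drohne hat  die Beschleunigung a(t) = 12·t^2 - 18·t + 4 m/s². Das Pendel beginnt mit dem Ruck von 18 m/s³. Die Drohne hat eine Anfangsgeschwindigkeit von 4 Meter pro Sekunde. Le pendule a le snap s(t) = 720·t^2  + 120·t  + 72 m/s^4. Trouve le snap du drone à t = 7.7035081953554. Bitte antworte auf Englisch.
We must differentiate our acceleration equation a(t) = 12·t^2 - 18·t + 4 2 times. The derivative of acceleration gives jerk: j(t) = 24·t - 18. Taking d/dt of j(t), we find s(t) = 24. Using s(t) = 24 and substituting t = 7.7035081953554, we find s = 24.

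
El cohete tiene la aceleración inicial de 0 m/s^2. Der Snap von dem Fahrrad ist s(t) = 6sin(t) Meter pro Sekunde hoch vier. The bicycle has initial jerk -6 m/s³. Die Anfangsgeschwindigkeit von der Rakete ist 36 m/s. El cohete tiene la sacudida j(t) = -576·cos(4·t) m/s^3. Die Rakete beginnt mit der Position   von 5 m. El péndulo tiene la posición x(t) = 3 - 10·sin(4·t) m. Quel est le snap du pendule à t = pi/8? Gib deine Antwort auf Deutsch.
Wir müssen unsere Gleichung für die Position x(t) = 3 - 10·sin(4·t) 4-mal ableiten. Die Ableitung von der Position ergibt die Geschwindigkeit: v(t) = -40·cos(4·t). Durch Ableiten von der Geschwindigkeit erhalten wir die Beschleunigung: a(t) = 160·sin(4·t). Durch Ableiten von der Beschleunigung erhalten wir den Ruck: j(t) = 640·cos(4·t). Durch Ableiten von dem Ruck erhalten wir den Snap: s(t) = -2560·sin(4·t). Mit s(t) = -2560·sin(4·t) und Einsetzen von t = pi/8, finden wir s = -2560.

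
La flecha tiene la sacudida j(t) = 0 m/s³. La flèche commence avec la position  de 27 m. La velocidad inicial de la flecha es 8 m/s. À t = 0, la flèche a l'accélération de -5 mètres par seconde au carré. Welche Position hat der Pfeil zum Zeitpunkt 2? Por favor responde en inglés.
We must find the integral of our jerk equation j(t) = 0 3 times. Integrating jerk and using the initial condition a(0) = -5, we get a(t) = -5. The antiderivative of acceleration, with v(0) = 8, gives velocity: v(t) = 8 - 5·t. The antiderivative of velocity, with x(0) = 27, gives position: x(t) = -5·t^2/2 + 8·t + 27. Using x(t) = -5·t^2/2 + 8·t + 27 and substituting t = 2, we find x = 33.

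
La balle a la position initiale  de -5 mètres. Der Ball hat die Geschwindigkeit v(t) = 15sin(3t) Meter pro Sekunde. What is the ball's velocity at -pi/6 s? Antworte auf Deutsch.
Aus der Gleichung für die Geschwindigkeit v(t) = 15·sin(3·t), setzen wir t = -pi/6 ein und erhalten v = -15.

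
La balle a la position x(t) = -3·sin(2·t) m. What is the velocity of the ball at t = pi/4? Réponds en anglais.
To solve this, we need to take 1 derivative of our position equation x(t) = -3·sin(2·t). The derivative of position gives velocity: v(t) = -6·cos(2·t). From the given velocity equation v(t) = -6·cos(2·t), we substitute t = pi/4 to get v = 0.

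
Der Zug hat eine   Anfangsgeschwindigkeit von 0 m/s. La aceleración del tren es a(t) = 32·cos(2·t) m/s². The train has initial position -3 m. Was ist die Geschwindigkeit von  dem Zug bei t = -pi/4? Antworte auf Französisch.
Nous devons intégrer notre équation de l'accélération a(t) = 32·cos(2·t) 1 fois. En intégrant l'accélération et en utilisant la condition initiale v(0) = 0, nous obtenons v(t) = 16·sin(2·t). En utilisant v(t) = 16·sin(2·t) et en substituant t = -pi/4, nous trouvons v = -16.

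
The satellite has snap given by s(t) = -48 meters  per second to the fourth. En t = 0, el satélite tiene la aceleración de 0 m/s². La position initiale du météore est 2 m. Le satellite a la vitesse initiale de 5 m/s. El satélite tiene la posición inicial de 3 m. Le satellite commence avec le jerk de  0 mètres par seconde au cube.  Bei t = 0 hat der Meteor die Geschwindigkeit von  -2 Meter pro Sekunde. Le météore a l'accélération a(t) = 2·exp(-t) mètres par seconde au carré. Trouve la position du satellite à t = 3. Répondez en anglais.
Starting from snap s(t) = -48, we take 4 integrals. The integral of snap, with j(0) = 0, gives jerk: j(t) = -48·t. The antiderivative of jerk, with a(0) = 0, gives acceleration: a(t) = -24·t^2. The integral of acceleration is velocity. Using v(0) = 5, we get v(t) = 5 - 8·t^3. The integral of velocity is position. Using x(0) = 3, we get x(t) = -2·t^4 + 5·t + 3. From the given position equation x(t) = -2·t^4 + 5·t + 3, we substitute t = 3 to get x = -144.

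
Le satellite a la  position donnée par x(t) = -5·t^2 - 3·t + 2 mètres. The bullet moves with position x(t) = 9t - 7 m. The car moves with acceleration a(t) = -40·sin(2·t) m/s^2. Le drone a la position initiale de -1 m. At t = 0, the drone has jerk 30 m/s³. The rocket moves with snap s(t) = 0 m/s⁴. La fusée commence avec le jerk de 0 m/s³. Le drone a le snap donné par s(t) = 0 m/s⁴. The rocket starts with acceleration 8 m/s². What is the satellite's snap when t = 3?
Starting from position x(t) = -5·t^2 - 3·t + 2, we take 4 derivatives. The derivative of position gives velocity: v(t) = -10·t - 3. Taking d/dt of v(t), we find a(t) = -10. Differentiating acceleration, we get jerk: j(t) = 0. Differentiating jerk, we get snap: s(t) = 0. From the given snap equation s(t) = 0, we substitute t = 3 to get s = 0.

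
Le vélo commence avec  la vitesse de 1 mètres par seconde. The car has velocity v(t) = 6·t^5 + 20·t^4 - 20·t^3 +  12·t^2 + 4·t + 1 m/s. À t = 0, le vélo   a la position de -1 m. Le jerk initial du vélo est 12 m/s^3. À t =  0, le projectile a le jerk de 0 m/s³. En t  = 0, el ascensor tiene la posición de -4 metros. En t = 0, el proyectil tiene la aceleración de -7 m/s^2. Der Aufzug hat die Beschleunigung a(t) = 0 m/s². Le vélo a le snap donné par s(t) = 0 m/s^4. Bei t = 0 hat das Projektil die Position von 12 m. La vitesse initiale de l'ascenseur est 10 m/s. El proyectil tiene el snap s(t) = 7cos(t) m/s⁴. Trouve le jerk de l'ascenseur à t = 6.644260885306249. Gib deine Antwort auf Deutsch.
Wir müssen unsere Gleichung für die Beschleunigung a(t) = 0 1-mal ableiten. Die Ableitung von der Beschleunigung ergibt den Ruck: j(t) = 0. Aus der Gleichung für den Ruck j(t) = 0, setzen wir t = 6.644260885306249 ein und erhalten j = 0.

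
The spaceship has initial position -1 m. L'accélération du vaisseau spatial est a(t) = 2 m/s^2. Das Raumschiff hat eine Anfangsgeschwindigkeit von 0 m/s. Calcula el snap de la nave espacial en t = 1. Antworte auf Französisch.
En partant de l'accélération a(t) = 2, nous prenons 2 dérivées. En dérivant l'accélération, nous obtenons le jerk: j(t) = 0. En dérivant le jerk, nous obtenons le snap: s(t) = 0. En utilisant s(t) = 0 et en substituant t = 1, nous trouvons s = 0.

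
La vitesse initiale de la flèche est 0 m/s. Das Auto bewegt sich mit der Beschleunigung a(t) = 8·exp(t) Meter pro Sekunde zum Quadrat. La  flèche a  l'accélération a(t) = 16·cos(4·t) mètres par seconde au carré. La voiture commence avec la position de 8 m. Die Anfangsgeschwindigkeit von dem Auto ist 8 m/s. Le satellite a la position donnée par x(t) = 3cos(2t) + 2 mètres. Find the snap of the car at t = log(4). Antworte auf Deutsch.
Wir müssen unsere Gleichung für die Beschleunigung a(t) = 8·exp(t) 2-mal ableiten. Mit d/dt von a(t) finden wir j(t) = 8·exp(t). Die Ableitung von dem Ruck ergibt den Snap: s(t) = 8·exp(t). Aus der Gleichung für den Snap s(t) = 8·exp(t), setzen wir t = log(4) ein und erhalten s = 32.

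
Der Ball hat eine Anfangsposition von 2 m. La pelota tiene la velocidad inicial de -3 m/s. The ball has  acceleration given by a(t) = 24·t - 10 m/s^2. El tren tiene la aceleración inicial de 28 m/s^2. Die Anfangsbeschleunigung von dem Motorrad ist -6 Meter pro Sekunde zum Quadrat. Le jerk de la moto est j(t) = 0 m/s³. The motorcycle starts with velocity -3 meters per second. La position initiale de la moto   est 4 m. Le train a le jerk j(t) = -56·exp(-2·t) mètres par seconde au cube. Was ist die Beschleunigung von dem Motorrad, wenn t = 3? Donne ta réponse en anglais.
We need to integrate our jerk equation j(t) = 0 1 time. Finding the antiderivative of j(t) and using a(0) = -6: a(t) = -6. Using a(t) = -6 and substituting t = 3, we find a = -6.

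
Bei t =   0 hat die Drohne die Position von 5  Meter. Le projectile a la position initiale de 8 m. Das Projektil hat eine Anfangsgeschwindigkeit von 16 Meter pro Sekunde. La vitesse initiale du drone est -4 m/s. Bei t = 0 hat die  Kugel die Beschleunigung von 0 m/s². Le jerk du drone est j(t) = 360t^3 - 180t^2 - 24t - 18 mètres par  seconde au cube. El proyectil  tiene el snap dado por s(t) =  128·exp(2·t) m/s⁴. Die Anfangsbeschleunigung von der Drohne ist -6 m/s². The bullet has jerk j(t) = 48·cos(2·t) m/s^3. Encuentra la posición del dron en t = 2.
Para resolver esto, necesitamos tomar 3 antiderivadas de nuestra ecuación de la sacudida j(t) = 360·t^3 - 180·t^2 - 24·t - 18. Integrando la sacudida y usando la condición inicial a(0) = -6, obtenemos a(t) = 90·t^4 - 60·t^3 - 12·t^2 - 18·t - 6. La integral de la aceleración, con v(0) = -4, da la velocidad: v(t) = 18·t^5 - 15·t^4 - 4·t^3 - 9·t^2 - 6·t - 4. Integrando la velocidad y usando la condición inicial x(0) = 5, obtenemos x(t) = 3·t^6 - 3·t^5 - t^4 - 3·t^3 - 3·t^2 - 4·t + 5. De la ecuación de la posición x(t) = 3·t^6 - 3·t^5 - t^4 - 3·t^3 - 3·t^2 - 4·t + 5, sustituimos t = 2 para obtener x = 41.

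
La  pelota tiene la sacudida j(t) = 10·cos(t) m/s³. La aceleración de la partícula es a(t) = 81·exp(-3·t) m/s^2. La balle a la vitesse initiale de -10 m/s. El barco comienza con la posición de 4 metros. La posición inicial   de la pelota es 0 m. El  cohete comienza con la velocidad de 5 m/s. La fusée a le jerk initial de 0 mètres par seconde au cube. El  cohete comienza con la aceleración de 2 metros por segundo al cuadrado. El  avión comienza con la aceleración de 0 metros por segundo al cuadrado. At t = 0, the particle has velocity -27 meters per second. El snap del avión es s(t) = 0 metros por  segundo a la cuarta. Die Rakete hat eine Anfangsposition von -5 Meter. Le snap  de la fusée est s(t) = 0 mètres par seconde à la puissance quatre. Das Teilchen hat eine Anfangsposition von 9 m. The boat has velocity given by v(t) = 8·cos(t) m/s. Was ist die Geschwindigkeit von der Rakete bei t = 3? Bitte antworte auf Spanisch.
Partiendo del snap s(t) = 0, tomamos 3 integrales. La integral del snap, con j(0) = 0, da la sacudida: j(t) = 0. Tomando ∫j(t)dt y aplicando a(0) = 2, encontramos a(t) = 2. Integrando la aceleración y usando la condición inicial v(0) = 5, obtenemos v(t) = 2·t + 5. Usando v(t) = 2·t + 5 y sustituyendo t = 3, encontramos v = 11.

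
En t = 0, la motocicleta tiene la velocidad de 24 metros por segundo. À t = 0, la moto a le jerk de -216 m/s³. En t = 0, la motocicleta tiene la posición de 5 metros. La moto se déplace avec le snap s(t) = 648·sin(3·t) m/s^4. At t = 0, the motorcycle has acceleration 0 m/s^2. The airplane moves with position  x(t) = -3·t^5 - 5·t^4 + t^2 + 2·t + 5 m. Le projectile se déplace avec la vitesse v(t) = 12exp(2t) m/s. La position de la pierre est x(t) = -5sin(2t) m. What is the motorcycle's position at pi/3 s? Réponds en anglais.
To solve this, we need to take 4 antiderivatives of our snap equation s(t) = 648·sin(3·t). Finding the integral of s(t) and using j(0) = -216: j(t) = -216·cos(3·t). Finding the integral of j(t) and using a(0) = 0: a(t) = -72·sin(3·t). Integrating acceleration and using the initial condition v(0) = 24, we get v(t) = 24·cos(3·t). The antiderivative of velocity, with x(0) = 5, gives position: x(t) = 8·sin(3·t) + 5. We have position x(t) = 8·sin(3·t) + 5. Substituting t = pi/3: x(pi/3) = 5.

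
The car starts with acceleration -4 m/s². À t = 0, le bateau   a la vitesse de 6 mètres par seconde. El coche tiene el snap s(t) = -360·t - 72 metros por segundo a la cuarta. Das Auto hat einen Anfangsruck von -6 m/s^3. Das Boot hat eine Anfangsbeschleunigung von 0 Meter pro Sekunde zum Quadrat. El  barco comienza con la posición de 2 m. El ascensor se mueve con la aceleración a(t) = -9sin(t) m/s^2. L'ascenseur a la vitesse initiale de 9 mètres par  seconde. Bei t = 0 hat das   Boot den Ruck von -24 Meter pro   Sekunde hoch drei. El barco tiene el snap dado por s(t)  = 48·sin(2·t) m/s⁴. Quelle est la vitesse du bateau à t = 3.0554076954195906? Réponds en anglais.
We need to integrate our snap equation s(t) = 48·sin(2·t) 3 times. Integrating snap and using the initial condition j(0) = -24, we get j(t) = -24·cos(2·t). The antiderivative of jerk, with a(0) = 0, gives acceleration: a(t) = -12·sin(2·t). The integral of acceleration is velocity. Using v(0) = 6, we get v(t) = 6·cos(2·t). From the given velocity equation v(t) = 6·cos(2·t), we substitute t = 3.0554076954195906 to get v = 5.91108630901493.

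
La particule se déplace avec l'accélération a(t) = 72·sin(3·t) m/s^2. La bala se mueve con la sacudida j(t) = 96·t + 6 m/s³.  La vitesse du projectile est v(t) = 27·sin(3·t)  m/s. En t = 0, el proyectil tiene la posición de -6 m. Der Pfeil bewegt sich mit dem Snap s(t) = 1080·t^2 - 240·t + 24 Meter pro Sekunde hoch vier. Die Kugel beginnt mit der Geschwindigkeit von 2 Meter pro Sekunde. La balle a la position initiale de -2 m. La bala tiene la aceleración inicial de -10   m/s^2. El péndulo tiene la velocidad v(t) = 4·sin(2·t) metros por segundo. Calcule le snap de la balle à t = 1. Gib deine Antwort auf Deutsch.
Wir müssen unsere Gleichung für den Ruck j(t) = 96·t + 6 1-mal ableiten. Mit d/dt von j(t) finden wir s(t) = 96. Mit s(t) = 96 und Einsetzen von t = 1, finden wir s = 96.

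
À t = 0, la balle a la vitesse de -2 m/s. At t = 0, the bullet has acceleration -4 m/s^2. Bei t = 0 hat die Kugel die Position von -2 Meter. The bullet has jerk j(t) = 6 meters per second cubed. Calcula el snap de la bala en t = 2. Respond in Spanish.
Debemos derivar nuestra ecuación de la sacudida j(t) = 6 1 vez. Tomando d/dt de j(t), encontramos s(t) = 0. Tenemos el snap s(t) = 0. Sustituyendo t = 2: s(2) = 0.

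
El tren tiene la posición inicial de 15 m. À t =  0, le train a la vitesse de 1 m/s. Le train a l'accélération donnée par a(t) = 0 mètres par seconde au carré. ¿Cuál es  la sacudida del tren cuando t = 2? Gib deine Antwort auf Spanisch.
Para resolver esto, necesitamos tomar 1 derivada de nuestra ecuación de la aceleración a(t) = 0. Tomando d/dt de a(t), encontramos j(t) = 0. De la ecuación de la sacudida j(t) = 0, sustituimos t = 2 para obtener j = 0.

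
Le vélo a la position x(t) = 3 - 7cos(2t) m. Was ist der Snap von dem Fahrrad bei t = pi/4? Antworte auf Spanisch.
Para resolver esto, necesitamos tomar 4 derivadas de nuestra ecuación de la posición x(t) = 3 - 7·cos(2·t). Derivando la posición, obtenemos la velocidad: v(t) = 14·sin(2·t). Tomando d/dt de v(t), encontramos a(t) = 28·cos(2·t). La derivada de la aceleración da la sacudida: j(t) = -56·sin(2·t). Derivando la sacudida, obtenemos el snap: s(t) = -112·cos(2·t). De la ecuación del snap s(t) = -112·cos(2·t), sustituimos t = pi/4 para obtener s = 0.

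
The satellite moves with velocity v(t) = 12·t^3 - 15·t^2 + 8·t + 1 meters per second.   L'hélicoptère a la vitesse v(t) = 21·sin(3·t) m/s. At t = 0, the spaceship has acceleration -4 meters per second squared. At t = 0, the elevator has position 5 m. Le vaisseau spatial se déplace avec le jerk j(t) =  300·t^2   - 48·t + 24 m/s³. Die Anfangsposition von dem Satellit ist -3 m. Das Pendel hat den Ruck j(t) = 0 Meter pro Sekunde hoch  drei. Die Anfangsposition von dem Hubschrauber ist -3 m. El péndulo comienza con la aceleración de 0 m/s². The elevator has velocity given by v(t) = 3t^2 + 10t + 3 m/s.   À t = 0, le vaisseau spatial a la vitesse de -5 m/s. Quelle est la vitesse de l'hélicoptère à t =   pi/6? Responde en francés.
De l'équation de la vitesse v(t) = 21·sin(3·t), nous substituons t = pi/6 pour obtenir v = 21.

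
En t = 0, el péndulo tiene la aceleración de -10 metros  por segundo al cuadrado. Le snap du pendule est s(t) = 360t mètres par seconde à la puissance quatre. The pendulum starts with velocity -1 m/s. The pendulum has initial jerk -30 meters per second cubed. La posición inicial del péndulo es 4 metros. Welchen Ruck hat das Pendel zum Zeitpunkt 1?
Um dies zu lösen, müssen wir 1 Integral unserer Gleichung für den Snap s(t) = 360·t finden. Mit ∫s(t)dt und Anwendung von j(0) = -30, finden wir j(t) = 180·t^2 - 30. Wir haben den Ruck j(t) = 180·t^2 - 30. Durch Einsetzen von t = 1: j(1) = 150.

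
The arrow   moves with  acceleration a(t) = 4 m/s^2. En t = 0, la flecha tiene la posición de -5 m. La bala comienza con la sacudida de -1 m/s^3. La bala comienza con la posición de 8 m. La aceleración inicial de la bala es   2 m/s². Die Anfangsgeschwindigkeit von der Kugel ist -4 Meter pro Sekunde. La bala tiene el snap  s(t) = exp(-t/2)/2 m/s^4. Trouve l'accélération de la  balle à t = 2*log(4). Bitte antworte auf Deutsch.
Um dies zu lösen, müssen wir 2 Stammfunktionen unserer Gleichung für den Snap s(t) = exp(-t/2)/2 finden. Die Stammfunktion von dem Snap ist der Ruck. Mit j(0) = -1 erhalten wir j(t) = -exp(-t/2). Das Integral von dem Ruck ist die Beschleunigung. Mit a(0) = 2 erhalten wir a(t) = 2·exp(-t/2). Aus der Gleichung für die Beschleunigung a(t) = 2·exp(-t/2), setzen wir t = 2*log(4) ein und erhalten a = 1/2.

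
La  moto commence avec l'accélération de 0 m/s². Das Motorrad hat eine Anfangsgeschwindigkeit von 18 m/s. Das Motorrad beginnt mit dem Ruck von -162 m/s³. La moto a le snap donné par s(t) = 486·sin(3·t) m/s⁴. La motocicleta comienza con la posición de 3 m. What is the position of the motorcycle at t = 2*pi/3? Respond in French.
En partant du snap s(t) = 486·sin(3·t), nous prenons 4 primitives. En intégrant le snap et en utilisant la condition initiale j(0) = -162, nous obtenons j(t) = -162·cos(3·t). En intégrant le jerk et en utilisant la condition initiale a(0) = 0, nous obtenons a(t) = -54·sin(3·t). L'intégrale de l'accélération est la vitesse. En utilisant v(0) = 18, nous obtenons v(t) = 18·cos(3·t). En intégrant la vitesse et en utilisant la condition initiale x(0) = 3, nous obtenons x(t) = 6·sin(3·t) + 3. En utilisant x(t) = 6·sin(3·t) + 3 et en substituant t = 2*pi/3, nous trouvons x = 3.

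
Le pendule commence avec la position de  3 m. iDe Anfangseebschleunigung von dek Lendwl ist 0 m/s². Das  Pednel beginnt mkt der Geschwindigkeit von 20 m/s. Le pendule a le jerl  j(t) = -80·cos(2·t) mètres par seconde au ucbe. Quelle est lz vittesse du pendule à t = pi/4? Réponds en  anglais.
We must find the integral of our jerk equation j(t) = -80·cos(2·t) 2 times. Integrating jerk and using the initial condition a(0) = 0, we get a(t) = -40·sin(2·t). Integrating acceleration and using the initial condition v(0) = 20, we get v(t) = 20·cos(2·t). From the given velocity equation v(t) = 20·cos(2·t), we substitute t = pi/4 to get v = 0.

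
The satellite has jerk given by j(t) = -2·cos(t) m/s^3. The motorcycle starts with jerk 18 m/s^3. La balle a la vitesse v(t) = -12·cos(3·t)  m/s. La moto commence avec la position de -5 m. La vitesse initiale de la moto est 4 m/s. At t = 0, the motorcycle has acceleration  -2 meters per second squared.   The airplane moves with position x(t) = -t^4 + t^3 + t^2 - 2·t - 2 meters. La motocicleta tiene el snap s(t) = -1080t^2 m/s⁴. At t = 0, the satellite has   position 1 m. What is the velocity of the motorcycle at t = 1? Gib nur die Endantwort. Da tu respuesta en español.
La respuesta es -7.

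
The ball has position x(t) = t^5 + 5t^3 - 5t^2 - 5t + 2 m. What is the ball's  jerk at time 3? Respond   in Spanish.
Para resolver esto, necesitamos tomar 3 derivadas de nuestra ecuación de la posición x(t) = t^5 + 5·t^3 - 5·t^2 - 5·t + 2. Tomando d/dt de x(t), encontramos v(t) = 5·t^4 + 15·t^2 - 10·t - 5. Tomando d/dt de v(t), encontramos a(t) = 20·t^3 + 30·t - 10. La derivada de la aceleración da la sacudida: j(t) = 60·t^2 + 30. Usando j(t) = 60·t^2 + 30 y sustituyendo t = 3, encontramos j = 570.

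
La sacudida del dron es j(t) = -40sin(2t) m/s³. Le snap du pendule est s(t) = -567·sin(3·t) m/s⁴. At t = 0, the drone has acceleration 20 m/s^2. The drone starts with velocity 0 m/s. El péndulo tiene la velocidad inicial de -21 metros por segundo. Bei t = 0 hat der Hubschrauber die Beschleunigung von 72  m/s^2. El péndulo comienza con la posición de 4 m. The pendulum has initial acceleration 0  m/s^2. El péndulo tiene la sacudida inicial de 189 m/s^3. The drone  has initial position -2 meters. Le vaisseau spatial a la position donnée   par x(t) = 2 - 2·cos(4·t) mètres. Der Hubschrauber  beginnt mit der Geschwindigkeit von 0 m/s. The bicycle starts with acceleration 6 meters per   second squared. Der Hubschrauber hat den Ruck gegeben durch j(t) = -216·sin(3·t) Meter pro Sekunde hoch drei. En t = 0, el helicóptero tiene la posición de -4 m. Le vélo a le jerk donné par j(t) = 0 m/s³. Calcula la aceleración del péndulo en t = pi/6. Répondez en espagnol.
Necesitamos integrar nuestra ecuación del snap s(t) = -567·sin(3·t) 2 veces. Tomando ∫s(t)dt y aplicando j(0) = 189, encontramos j(t) = 189·cos(3·t). Integrando la sacudida y usando la condición inicial a(0) = 0, obtenemos a(t) = 63·sin(3·t). Tenemos la aceleración a(t) = 63·sin(3·t). Sustituyendo t = pi/6: a(pi/6) = 63.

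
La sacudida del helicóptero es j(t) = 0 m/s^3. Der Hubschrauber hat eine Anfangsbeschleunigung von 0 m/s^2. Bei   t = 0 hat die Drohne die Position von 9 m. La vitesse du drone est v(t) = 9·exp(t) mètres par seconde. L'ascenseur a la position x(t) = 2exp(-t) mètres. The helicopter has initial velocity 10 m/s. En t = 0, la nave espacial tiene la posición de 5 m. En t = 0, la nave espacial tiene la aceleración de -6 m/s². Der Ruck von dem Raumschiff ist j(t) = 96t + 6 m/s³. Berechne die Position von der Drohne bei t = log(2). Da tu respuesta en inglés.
Starting from velocity v(t) = 9·exp(t), we take 1 integral. Finding the antiderivative of v(t) and using x(0) = 9: x(t) = 9·exp(t). Using x(t) = 9·exp(t) and substituting t = log(2), we find x = 18.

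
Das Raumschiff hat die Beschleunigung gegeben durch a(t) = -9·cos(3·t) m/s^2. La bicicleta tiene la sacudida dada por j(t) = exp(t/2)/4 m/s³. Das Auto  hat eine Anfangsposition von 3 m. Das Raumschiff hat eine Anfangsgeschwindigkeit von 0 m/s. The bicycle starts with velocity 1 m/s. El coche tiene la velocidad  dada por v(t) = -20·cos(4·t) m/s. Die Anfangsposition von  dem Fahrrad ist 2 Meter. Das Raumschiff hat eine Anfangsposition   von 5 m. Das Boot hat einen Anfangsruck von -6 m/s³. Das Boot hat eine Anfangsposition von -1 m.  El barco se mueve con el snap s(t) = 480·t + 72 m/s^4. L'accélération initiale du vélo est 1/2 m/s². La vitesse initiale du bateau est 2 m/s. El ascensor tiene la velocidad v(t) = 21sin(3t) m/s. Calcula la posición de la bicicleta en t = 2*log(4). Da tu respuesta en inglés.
To find the answer, we compute 3 antiderivatives of j(t) = exp(t/2)/4. The antiderivative of jerk is acceleration. Using a(0) = 1/2, we get a(t) = exp(t/2)/2. Finding the integral of a(t) and using v(0) = 1: v(t) = exp(t/2). Taking ∫v(t)dt and applying x(0) = 2, we find x(t) = 2·exp(t/2). From the given position equation x(t) = 2·exp(t/2), we substitute t = 2*log(4) to get x = 8.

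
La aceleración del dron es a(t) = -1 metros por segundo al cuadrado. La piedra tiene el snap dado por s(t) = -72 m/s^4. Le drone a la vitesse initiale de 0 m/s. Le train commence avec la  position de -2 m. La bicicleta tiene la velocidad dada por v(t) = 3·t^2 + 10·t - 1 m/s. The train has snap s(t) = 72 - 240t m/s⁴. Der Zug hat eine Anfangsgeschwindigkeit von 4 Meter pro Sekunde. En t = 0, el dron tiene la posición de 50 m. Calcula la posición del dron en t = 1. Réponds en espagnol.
Debemos encontrar la antiderivada de nuestra ecuación de la aceleración a(t) = -1 2 veces. Tomando ∫a(t)dt y aplicando v(0) = 0, encontramos v(t) = -t. La antiderivada de la velocidad es la posición. Usando x(0) = 50, obtenemos x(t) = 50 - t^2/2. Usando x(t) = 50 - t^2/2 y sustituyendo t = 1, encontramos x = 99/2.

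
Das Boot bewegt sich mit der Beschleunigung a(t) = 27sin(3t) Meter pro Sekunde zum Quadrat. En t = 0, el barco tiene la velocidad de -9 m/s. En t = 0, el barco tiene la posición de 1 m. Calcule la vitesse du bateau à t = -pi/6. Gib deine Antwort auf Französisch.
Pour résoudre ceci, nous devons prendre 1 intégrale de notre équation de l'accélération a(t) = 27·sin(3·t). En intégrant l'accélération et en utilisant la condition initiale v(0) = -9, nous obtenons v(t) = -9·cos(3·t). De l'équation de la vitesse v(t) = -9·cos(3·t), nous substituons t = -pi/6 pour obtenir v = 0.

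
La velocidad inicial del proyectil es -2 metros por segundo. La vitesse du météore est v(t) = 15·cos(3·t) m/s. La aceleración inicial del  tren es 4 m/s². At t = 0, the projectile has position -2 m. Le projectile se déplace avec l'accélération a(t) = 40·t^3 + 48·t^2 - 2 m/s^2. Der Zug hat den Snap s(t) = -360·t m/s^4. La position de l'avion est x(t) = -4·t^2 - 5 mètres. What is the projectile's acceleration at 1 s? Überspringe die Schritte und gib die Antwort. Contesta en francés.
La réponse est 86.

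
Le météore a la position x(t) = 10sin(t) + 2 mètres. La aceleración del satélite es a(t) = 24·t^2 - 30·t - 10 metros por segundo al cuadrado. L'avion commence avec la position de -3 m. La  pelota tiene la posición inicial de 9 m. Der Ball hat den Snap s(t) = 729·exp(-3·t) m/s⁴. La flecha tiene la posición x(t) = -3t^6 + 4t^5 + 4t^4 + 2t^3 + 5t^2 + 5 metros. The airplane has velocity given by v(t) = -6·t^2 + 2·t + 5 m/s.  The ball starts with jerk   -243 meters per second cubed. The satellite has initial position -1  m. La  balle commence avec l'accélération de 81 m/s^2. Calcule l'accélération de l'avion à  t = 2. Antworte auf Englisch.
We must differentiate our velocity equation v(t) = -6·t^2 + 2·t + 5 1 time. Differentiating velocity, we get acceleration: a(t) = 2 - 12·t. We have acceleration a(t) = 2 - 12·t. Substituting t = 2: a(2) = -22.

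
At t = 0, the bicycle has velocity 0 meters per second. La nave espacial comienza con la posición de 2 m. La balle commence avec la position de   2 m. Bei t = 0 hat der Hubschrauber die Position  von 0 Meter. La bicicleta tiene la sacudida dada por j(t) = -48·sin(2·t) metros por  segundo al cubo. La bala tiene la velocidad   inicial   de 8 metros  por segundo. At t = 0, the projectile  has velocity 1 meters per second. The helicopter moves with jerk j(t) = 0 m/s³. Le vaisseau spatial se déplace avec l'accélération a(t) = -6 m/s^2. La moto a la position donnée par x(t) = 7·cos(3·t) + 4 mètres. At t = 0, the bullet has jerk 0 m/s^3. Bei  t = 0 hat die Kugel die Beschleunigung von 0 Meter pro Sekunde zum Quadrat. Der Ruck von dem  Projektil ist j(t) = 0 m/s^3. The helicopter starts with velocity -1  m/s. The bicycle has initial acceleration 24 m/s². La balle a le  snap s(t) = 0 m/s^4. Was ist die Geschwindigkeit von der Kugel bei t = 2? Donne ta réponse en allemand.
Wir müssen die Stammfunktion unserer Gleichung für den Snap s(t) = 0 3-mal finden. Durch Integration von dem Snap und Verwendung der Anfangsbedingung j(0) = 0, erhalten wir j(t) = 0. Das Integral von dem Ruck ist die Beschleunigung. Mit a(0) = 0 erhalten wir a(t) = 0. Durch Integration von der Beschleunigung und Verwendung der Anfangsbedingung v(0) = 8, erhalten wir v(t) = 8. Wir haben die Geschwindigkeit v(t) = 8. Durch Einsetzen von t = 2: v(2) = 8.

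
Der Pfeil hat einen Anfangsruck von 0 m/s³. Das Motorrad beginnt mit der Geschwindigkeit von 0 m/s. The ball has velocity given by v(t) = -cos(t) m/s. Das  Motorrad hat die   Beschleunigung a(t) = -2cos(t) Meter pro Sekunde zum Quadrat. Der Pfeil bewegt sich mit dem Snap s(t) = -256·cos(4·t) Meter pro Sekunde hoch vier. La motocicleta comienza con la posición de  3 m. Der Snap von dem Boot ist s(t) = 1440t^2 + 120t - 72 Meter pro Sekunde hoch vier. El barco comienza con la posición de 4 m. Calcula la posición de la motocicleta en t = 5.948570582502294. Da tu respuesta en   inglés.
We must find the antiderivative of our acceleration equation a(t) = -2·cos(t) 2 times. The integral of acceleration is velocity. Using v(0) = 0, we get v(t) = -2·sin(t). The antiderivative of velocity is position. Using x(0) = 3, we get x(t) = 2·cos(t) + 1. From the given position equation x(t) = 2·cos(t) + 1, we substitute t = 5.948570582502294 to get x = 2.88907381236956.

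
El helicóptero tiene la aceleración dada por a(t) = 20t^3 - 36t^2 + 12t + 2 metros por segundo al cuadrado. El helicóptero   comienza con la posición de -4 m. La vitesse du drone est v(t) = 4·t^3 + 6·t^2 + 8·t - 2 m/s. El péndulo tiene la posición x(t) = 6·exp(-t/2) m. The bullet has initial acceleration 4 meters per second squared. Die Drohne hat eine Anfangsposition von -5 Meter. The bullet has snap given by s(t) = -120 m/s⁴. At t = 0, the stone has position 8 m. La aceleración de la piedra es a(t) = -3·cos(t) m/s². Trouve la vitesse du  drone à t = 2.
De l'équation de la vitesse v(t) = 4·t^3 + 6·t^2 + 8·t - 2, nous substituons t = 2 pour obtenir v = 70.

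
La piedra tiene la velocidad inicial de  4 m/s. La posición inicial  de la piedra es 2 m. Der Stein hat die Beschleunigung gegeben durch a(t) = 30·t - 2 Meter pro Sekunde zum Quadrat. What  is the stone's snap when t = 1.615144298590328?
Starting from acceleration a(t) = 30·t - 2, we take 2 derivatives. The derivative of acceleration gives jerk: j(t) = 30. Taking d/dt of j(t), we find s(t) = 0. We have snap s(t) = 0. Substituting t = 1.615144298590328: s(1.615144298590328) = 0.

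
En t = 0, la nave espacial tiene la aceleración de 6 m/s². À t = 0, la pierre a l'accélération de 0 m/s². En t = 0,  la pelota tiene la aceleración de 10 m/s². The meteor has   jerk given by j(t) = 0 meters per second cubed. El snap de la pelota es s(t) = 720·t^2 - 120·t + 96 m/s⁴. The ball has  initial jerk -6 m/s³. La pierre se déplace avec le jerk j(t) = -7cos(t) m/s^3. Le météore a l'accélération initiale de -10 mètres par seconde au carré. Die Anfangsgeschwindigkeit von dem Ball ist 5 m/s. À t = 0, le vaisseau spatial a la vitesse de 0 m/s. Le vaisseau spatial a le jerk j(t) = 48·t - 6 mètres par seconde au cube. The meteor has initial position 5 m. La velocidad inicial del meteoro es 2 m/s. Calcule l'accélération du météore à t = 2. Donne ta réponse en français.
En partant du jerk j(t) = 0, nous prenons 1 intégrale. L'intégrale du jerk est l'accélération. En utilisant a(0) = -10, nous obtenons a(t) = -10. En utilisant a(t) = -10 et en substituant t = 2, nous trouvons a = -10.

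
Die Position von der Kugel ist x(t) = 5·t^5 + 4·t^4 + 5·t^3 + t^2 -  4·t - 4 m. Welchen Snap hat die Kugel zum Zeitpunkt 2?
Ausgehend von der Position x(t) = 5·t^5 + 4·t^4 + 5·t^3 + t^2 - 4·t - 4, nehmen wir 4 Ableitungen. Die Ableitung von der Position ergibt die Geschwindigkeit: v(t) = 25·t^4 + 16·t^3 + 15·t^2 + 2·t - 4. Durch Ableiten von der Geschwindigkeit erhalten wir die Beschleunigung: a(t) = 100·t^3 + 48·t^2 + 30·t + 2. Mit d/dt von a(t) finden wir j(t) = 300·t^2 + 96·t + 30. Die Ableitung von dem Ruck ergibt den Snap: s(t) = 600·t + 96. Aus der Gleichung für den Snap s(t) = 600·t + 96, setzen wir t = 2 ein und erhalten s = 1296.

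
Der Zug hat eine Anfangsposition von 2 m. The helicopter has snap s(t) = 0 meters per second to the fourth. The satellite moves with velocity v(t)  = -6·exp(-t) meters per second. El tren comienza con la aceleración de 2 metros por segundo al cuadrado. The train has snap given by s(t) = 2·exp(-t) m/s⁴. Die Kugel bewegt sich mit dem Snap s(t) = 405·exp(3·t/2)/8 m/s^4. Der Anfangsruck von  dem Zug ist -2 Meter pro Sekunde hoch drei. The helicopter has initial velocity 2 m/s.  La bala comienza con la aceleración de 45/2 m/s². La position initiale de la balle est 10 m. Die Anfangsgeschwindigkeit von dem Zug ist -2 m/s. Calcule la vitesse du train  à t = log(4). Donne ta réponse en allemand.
Um dies zu lösen, müssen wir 3 Integrale unserer Gleichung für den Snap s(t) = 2·exp(-t) finden. Durch Integration von dem Snap und Verwendung der Anfangsbedingung j(0) = -2, erhalten wir j(t) = -2·exp(-t). Mit ∫j(t)dt und Anwendung von a(0) = 2, finden wir a(t) = 2·exp(-t). Die Stammfunktion von der Beschleunigung ist die Geschwindigkeit. Mit v(0) = -2 erhalten wir v(t) = -2·exp(-t). Mit v(t) = -2·exp(-t) und Einsetzen von t = log(4), finden wir v = -1/2.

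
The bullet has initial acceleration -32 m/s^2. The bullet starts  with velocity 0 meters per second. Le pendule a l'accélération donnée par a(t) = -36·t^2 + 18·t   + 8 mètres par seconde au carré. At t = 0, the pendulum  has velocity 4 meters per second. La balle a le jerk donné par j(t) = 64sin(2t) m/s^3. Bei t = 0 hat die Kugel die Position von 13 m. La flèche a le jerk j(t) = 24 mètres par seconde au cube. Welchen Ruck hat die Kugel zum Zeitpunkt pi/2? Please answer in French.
Nous avons le jerk j(t) = 64·sin(2·t). En substituant t = pi/2: j(pi/2) = 0.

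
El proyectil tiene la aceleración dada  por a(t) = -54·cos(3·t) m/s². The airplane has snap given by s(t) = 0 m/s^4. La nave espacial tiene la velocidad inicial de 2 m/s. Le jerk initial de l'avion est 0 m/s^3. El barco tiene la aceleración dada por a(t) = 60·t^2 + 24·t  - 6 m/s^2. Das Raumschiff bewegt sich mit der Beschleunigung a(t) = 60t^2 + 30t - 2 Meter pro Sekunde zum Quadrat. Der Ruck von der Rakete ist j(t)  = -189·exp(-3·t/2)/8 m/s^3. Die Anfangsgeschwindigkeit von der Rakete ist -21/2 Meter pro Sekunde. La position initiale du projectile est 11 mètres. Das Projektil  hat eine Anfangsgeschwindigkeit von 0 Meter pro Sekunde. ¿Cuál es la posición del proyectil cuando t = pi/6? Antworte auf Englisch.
Starting from acceleration a(t) = -54·cos(3·t), we take 2 antiderivatives. Finding the integral of a(t) and using v(0) = 0: v(t) = -18·sin(3·t). The integral of velocity, with x(0) = 11, gives position: x(t) = 6·cos(3·t) + 5. We have position x(t) = 6·cos(3·t) + 5. Substituting t = pi/6: x(pi/6) = 5.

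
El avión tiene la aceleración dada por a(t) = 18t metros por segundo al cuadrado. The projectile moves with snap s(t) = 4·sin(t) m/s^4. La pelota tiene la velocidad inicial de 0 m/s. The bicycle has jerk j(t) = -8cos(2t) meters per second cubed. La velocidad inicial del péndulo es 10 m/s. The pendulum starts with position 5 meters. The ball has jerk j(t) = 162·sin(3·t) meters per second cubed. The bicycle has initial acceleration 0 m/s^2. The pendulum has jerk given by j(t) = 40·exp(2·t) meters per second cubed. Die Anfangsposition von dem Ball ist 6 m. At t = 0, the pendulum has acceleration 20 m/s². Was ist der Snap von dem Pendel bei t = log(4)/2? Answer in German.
Wir müssen unsere Gleichung für den Ruck j(t) = 40·exp(2·t) 1-mal ableiten. Mit d/dt von j(t) finden wir s(t) = 80·exp(2·t). Aus der Gleichung für den Snap s(t) = 80·exp(2·t), setzen wir t = log(4)/2 ein und erhalten s = 320.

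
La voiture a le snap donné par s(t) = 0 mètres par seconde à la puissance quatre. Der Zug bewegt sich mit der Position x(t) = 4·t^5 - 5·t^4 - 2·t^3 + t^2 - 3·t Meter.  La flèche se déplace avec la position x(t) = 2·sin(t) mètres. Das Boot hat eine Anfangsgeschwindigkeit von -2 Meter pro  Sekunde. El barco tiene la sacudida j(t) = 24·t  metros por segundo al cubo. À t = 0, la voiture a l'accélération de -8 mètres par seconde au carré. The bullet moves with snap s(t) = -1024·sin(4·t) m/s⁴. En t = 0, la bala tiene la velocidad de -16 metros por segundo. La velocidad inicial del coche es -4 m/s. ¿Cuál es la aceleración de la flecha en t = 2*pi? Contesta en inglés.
We must differentiate our position equation x(t) = 2·sin(t) 2 times. Taking d/dt of x(t), we find v(t) = 2·cos(t). The derivative of velocity gives acceleration: a(t) = -2·sin(t). From the given acceleration equation a(t) = -2·sin(t), we substitute t = 2*pi to get a = 0.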